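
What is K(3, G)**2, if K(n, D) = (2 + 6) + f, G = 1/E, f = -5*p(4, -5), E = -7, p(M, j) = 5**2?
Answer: 13689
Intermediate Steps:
p(M, j) = 25
f = -125 (f = -5*25 = -125)
G = -1/7 (G = 1/(-7) = -1/7 ≈ -0.14286)
K(n, D) = -117 (K(n, D) = (2 + 6) - 125 = 8 - 125 = -117)
K(3, G)**2 = (-117)**2 = 13689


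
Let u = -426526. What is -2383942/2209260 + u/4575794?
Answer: -2962683582677/2527279663110 ≈ -1.1723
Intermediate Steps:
-2383942/2209260 + u/4575794 = -2383942/2209260 - 426526/4575794 = -2383942*1/2209260 - 426526*1/4575794 = -1191971/1104630 - 213263/2287897 = -2962683582677/2527279663110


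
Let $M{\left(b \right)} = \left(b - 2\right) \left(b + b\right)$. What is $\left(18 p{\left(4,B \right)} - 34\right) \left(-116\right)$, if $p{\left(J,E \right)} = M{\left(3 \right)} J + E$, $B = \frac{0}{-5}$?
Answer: $-46168$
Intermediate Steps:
$M{\left(b \right)} = 2 b \left(-2 + b\right)$ ($M{\left(b \right)} = \left(-2 + b\right) 2 b = 2 b \left(-2 + b\right)$)
$B = 0$ ($B = 0 \left(- \frac{1}{5}\right) = 0$)
$p{\left(J,E \right)} = E + 6 J$ ($p{\left(J,E \right)} = 2 \cdot 3 \left(-2 + 3\right) J + E = 2 \cdot 3 \cdot 1 J + E = 6 J + E = E + 6 J$)
$\left(18 p{\left(4,B \right)} - 34\right) \left(-116\right) = \left(18 \left(0 + 6 \cdot 4\right) - 34\right) \left(-116\right) = \left(18 \left(0 + 24\right) - 34\right) \left(-116\right) = \left(18 \cdot 24 - 34\right) \left(-116\right) = \left(432 - 34\right) \left(-116\right) = 398 \left(-116\right) = -46168$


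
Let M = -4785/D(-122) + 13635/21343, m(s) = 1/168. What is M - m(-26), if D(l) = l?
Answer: 177898673/4463736 ≈ 39.854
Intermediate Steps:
m(s) = 1/168
M = 103789725/2603846 (M = -4785/(-122) + 13635/21343 = -4785*(-1/122) + 13635*(1/21343) = 4785/122 + 13635/21343 = 103789725/2603846 ≈ 39.860)
M - m(-26) = 103789725/2603846 - 1*1/168 = 103789725/2603846 - 1/168 = 177898673/4463736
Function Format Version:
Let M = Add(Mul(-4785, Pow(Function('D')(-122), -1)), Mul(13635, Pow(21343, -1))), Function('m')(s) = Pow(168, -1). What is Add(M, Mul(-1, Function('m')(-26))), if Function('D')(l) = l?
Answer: Rational(177898673, 4463736) ≈ 39.854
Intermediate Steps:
Function('m')(s) = Rational(1, 168)
M = Rational(103789725, 2603846) (M = Add(Mul(-4785, Pow(-122, -1)), Mul(13635, Pow(21343, -1))) = Add(Mul(-4785, Rational(-1, 122)), Mul(13635, Rational(1, 21343))) = Add(Rational(4785, 122), Rational(13635, 21343)) = Rational(103789725, 2603846) ≈ 39.860)
Add(M, Mul(-1, Function('m')(-26))) = Add(Rational(103789725, 2603846), Mul(-1, Rational(1, 168))) = Add(Rational(103789725, 2603846), Rational(-1, 168)) = Rational(177898673, 4463736)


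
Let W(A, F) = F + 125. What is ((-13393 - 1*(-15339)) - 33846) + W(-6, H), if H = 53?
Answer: -31722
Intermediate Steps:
W(A, F) = 125 + F
((-13393 - 1*(-15339)) - 33846) + W(-6, H) = ((-13393 - 1*(-15339)) - 33846) + (125 + 53) = ((-13393 + 15339) - 33846) + 178 = (1946 - 33846) + 178 = -31900 + 178 = -31722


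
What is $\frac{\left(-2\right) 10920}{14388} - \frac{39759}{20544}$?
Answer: $- \frac{28353707}{8210752} \approx -3.4532$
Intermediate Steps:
$\frac{\left(-2\right) 10920}{14388} - \frac{39759}{20544} = \left(-21840\right) \frac{1}{14388} - \frac{13253}{6848} = - \frac{1820}{1199} - \frac{13253}{6848} = - \frac{28353707}{8210752}$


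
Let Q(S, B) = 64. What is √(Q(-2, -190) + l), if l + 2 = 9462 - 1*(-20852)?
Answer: 2*√7594 ≈ 174.29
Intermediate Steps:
l = 30312 (l = -2 + (9462 - 1*(-20852)) = -2 + (9462 + 20852) = -2 + 30314 = 30312)
√(Q(-2, -190) + l) = √(64 + 30312) = √30376 = 2*√7594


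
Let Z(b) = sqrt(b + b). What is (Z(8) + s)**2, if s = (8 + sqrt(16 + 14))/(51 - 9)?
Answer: (176 + sqrt(30))**2/1764 ≈ 18.670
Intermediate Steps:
Z(b) = sqrt(2)*sqrt(b) (Z(b) = sqrt(2*b) = sqrt(2)*sqrt(b))
s = 4/21 + sqrt(30)/42 (s = (8 + sqrt(30))/42 = (8 + sqrt(30))*(1/42) = 4/21 + sqrt(30)/42 ≈ 0.32089)
(Z(8) + s)**2 = (sqrt(2)*sqrt(8) + (4/21 + sqrt(30)/42))**2 = (sqrt(2)*(2*sqrt(2)) + (4/21 + sqrt(30)/42))**2 = (4 + (4/21 + sqrt(30)/42))**2 = (88/21 + sqrt(30)/42)**2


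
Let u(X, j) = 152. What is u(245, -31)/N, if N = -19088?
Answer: -19/2386 ≈ -0.0079631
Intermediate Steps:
u(245, -31)/N = 152/(-19088) = 152*(-1/19088) = -19/2386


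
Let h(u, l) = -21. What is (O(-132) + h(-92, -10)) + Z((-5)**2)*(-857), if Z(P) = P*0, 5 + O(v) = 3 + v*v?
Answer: 17401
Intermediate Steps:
O(v) = -2 + v**2 (O(v) = -5 + (3 + v*v) = -5 + (3 + v**2) = -2 + v**2)
Z(P) = 0
(O(-132) + h(-92, -10)) + Z((-5)**2)*(-857) = ((-2 + (-132)**2) - 21) + 0*(-857) = ((-2 + 17424) - 21) + 0 = (17422 - 21) + 0 = 17401 + 0 = 17401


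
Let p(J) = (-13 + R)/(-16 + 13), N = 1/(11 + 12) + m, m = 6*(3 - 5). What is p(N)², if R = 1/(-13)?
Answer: 28900/1521 ≈ 19.001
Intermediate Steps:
R = -1/13 ≈ -0.076923
m = -12 (m = 6*(-2) = -12)
N = -275/23 (N = 1/(11 + 12) - 12 = 1/23 - 12 = -275/23 ≈ -11.957)
p(J) = 170/39 (p(J) = (-13 - 1/13)/(-16 + 13) = -170/13/(-3) = -170/13*(-⅓) = 170/39)
p(N)² = (170/39)² = 28900/1521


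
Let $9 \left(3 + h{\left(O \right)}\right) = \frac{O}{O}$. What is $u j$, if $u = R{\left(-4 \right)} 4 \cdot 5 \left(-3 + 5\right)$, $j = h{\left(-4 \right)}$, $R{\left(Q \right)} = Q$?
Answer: $\frac{4160}{9} \approx 462.22$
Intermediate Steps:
$h{\left(O \right)} = - \frac{26}{9}$ ($h{\left(O \right)} = -3 + \frac{O \frac{1}{O}}{9} = -3 + \frac{1}{9} \cdot 1 = -3 + \frac{1}{9} = - \frac{26}{9}$)
$j = - \frac{26}{9} \approx -2.8889$
$u = -160$ ($u = \left(-4\right) 4 \cdot 5 \left(-3 + 5\right) = - 16 \cdot 5 \cdot 2 = \left(-16\right) 10 = -160$)
$u j = \left(-160\right) \left(- \frac{26}{9}\right) = \frac{4160}{9}$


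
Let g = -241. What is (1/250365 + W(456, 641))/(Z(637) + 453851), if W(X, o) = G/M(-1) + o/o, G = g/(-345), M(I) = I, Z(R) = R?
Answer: 578629/872373808920 ≈ 6.6328e-7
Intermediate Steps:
G = 241/345 (G = -241/(-345) = -241*(-1/345) = 241/345 ≈ 0.69855)
W(X, o) = 104/345 (W(X, o) = (241/345)/(-1) + o/o = (241/345)*(-1) + 1 = -241/345 + 1 = 104/345)
(1/250365 + W(456, 641))/(Z(637) + 453851) = (1/250365 + 104/345)/(637 + 453851) = (1/250365 + 104/345)/454488 = (578629/1919465)*(1/454488) = 578629/872373808920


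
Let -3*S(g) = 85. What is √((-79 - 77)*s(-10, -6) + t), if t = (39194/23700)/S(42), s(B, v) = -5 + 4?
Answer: √703159922290/67150 ≈ 12.488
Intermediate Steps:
S(g) = -85/3 (S(g) = -⅓*85 = -85/3)
s(B, v) = -1
t = -19597/335750 (t = (39194/23700)/(-85/3) = (39194*(1/23700))*(-3/85) = (19597/11850)*(-3/85) = -19597/335750 ≈ -0.058368)
√((-79 - 77)*s(-10, -6) + t) = √((-79 - 77)*(-1) - 19597/335750) = √(-156*(-1) - 19597/335750) = √(156 - 19597/335750) = √(52357403/335750) = √703159922290/67150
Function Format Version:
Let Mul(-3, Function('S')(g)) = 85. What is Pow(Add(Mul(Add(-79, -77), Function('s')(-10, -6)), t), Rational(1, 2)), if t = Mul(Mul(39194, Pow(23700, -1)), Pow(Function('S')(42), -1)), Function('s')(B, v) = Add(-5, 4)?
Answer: Mul(Rational(1, 67150), Pow(703159922290, Rational(1, 2))) ≈ 12.488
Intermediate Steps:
Function('S')(g) = Rational(-85, 3) (Function('S')(g) = Mul(Rational(-1, 3), 85) = Rational(-85, 3))
Function('s')(B, v) = -1
t = Rational(-19597, 335750) (t = Mul(Mul(39194, Pow(23700, -1)), Pow(Rational(-85, 3), -1)) = Mul(Mul(39194, Rational(1, 23700)), Rational(-3, 85)) = Mul(Rational(19597, 11850), Rational(-3, 85)) = Rational(-19597, 335750) ≈ -0.058368)
Pow(Add(Mul(Add(-79, -77), Function('s')(-10, -6)), t), Rational(1, 2)) = Pow(Add(Mul(Add(-79, -77), -1), Rational(-19597, 335750)), Rational(1, 2)) = Pow(Add(Mul(-156, -1), Rational(-19597, 335750)), Rational(1, 2)) = Pow(Add(156, Rational(-19597, 335750)), Rational(1, 2)) = Pow(Rational(52357403, 335750), Rational(1, 2)) = Mul(Rational(1, 67150), Pow(703159922290, Rational(1, 2)))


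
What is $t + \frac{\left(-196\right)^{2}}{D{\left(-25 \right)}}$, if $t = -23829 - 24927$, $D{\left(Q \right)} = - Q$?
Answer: $- \frac{1180484}{25} \approx -47219.0$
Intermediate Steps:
$t = -48756$ ($t = -23829 - 24927 = -48756$)
$t + \frac{\left(-196\right)^{2}}{D{\left(-25 \right)}} = -48756 + \frac{\left(-196\right)^{2}}{\left(-1\right) \left(-25\right)} = -48756 + \frac{38416}{25} = - \frac{1180484}{25}$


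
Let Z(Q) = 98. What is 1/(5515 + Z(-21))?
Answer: 1/5613 ≈ 0.00017816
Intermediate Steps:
1/(5515 + Z(-21)) = 1/(5515 + 98) = 1/5613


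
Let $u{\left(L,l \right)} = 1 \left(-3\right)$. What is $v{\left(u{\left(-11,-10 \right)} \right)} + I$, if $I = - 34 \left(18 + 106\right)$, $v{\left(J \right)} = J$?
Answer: $-4219$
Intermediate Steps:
$u{\left(L,l \right)} = -3$
$I = -4216$ ($I = \left(-34\right) 124 = -4216$)
$v{\left(u{\left(-11,-10 \right)} \right)} + I = -3 - 4216 = -4219$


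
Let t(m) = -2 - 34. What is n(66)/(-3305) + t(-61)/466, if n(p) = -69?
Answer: -43413/770065 ≈ -0.056376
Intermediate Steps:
t(m) = -36
n(66)/(-3305) + t(-61)/466 = -69/(-3305) - 36/466 = -69*(-1/3305) - 36*1/466 = 69/3305 - 18/233 = -43413/770065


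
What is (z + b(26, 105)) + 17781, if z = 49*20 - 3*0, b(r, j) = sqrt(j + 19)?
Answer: 18761 + 2*sqrt(31) ≈ 18772.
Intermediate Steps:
b(r, j) = sqrt(19 + j)
z = 980 (z = 980 + 0 = 980)
(z + b(26, 105)) + 17781 = (980 + sqrt(19 + 105)) + 17781 = (980 + sqrt(124)) + 17781 = (980 + 2*sqrt(31)) + 17781 = 18761 + 2*sqrt(31)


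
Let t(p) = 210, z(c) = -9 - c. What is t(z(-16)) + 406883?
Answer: 407093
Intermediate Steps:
t(z(-16)) + 406883 = 210 + 406883 = 407093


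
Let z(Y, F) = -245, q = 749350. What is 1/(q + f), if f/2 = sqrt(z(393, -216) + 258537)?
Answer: 374675/280762194666 - sqrt(64573)/140381097333 ≈ 1.3327e-6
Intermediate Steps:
f = 4*sqrt(64573) (f = 2*sqrt(-245 + 258537) = 2*sqrt(258292) = 2*(2*sqrt(64573)) = 4*sqrt(64573) ≈ 1016.4)
1/(q + f) = 1/(749350 + 4*sqrt(64573))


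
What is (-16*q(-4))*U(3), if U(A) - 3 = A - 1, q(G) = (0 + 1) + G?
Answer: 240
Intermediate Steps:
q(G) = 1 + G
U(A) = 2 + A (U(A) = 3 + (A - 1) = 3 + (-1 + A) = 2 + A)
(-16*q(-4))*U(3) = (-16*(1 - 4))*(2 + 3) = -16*(-3)*5 = 48*5 = 240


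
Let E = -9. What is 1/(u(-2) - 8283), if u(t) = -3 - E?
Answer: -1/8277 ≈ -0.00012082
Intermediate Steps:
u(t) = 6 (u(t) = -3 - 1*(-9) = -3 + 9 = 6)
1/(u(-2) - 8283) = 1/(6 - 8283) = 1/(-8277) = -1/8277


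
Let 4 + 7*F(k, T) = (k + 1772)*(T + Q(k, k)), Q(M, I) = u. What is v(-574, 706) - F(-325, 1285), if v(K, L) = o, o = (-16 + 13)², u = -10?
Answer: -1844858/7 ≈ -2.6355e+5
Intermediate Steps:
Q(M, I) = -10
o = 9 (o = (-3)² = 9)
F(k, T) = -4/7 + (-10 + T)*(1772 + k)/7 (F(k, T) = -4/7 + ((k + 1772)*(T - 10))/7 = -4/7 + ((1772 + k)*(-10 + T))/7 = -4/7 + ((-10 + T)*(1772 + k))/7 = -4/7 + (-10 + T)*(1772 + k)/7)
v(K, L) = 9
v(-574, 706) - F(-325, 1285) = 9 - (-2532 - 10/7*(-325) + (1772/7)*1285 + (⅐)*1285*(-325)) = 9 - (-2532 + 3250/7 + 2277020/7 - 417625/7) = 9 - 1*1844921/7 = 9 - 1844921/7 = -1844858/7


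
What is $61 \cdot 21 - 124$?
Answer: $1157$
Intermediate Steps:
$61 \cdot 21 - 124 = 1281 - 124 = 1157$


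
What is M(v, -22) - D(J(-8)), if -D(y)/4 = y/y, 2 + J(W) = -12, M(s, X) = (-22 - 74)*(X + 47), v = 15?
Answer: -2396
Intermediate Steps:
M(s, X) = -4512 - 96*X (M(s, X) = -96*(47 + X) = -4512 - 96*X)
J(W) = -14 (J(W) = -2 - 12 = -14)
D(y) = -4 (D(y) = -4*y/y = -4*1 = -4)
M(v, -22) - D(J(-8)) = (-4512 - 96*(-22)) - 1*(-4) = (-4512 + 2112) + 4 = -2400 + 4 = -2396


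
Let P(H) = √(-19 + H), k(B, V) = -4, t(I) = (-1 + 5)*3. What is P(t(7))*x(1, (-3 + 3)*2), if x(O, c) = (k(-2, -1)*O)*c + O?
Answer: I*√7 ≈ 2.6458*I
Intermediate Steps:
t(I) = 12 (t(I) = 4*3 = 12)
x(O, c) = O - 4*O*c (x(O, c) = (-4*O)*c + O = -4*O*c + O = O - 4*O*c)
P(t(7))*x(1, (-3 + 3)*2) = √(-19 + 12)*(1*(1 - 4*(-3 + 3)*2)) = √(-7)*(1*(1 - 0*2)) = (I*√7)*(1*(1 - 4*0)) = (I*√7)*(1*(1 + 0)) = (I*√7)*(1*1) = (I*√7)*1 = I*√7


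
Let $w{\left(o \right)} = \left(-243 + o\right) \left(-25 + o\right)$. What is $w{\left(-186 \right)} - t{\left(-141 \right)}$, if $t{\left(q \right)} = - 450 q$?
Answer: $27069$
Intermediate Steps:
$w{\left(-186 \right)} - t{\left(-141 \right)} = \left(6075 + \left(-186\right)^{2} - -49848\right) - \left(-450\right) \left(-141\right) = \left(6075 + 34596 + 49848\right) - 63450 = 90519 - 63450 = 27069$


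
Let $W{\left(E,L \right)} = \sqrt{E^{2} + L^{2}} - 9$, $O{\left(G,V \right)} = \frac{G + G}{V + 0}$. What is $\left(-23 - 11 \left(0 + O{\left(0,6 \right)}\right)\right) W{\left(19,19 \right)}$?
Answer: $207 - 437 \sqrt{2} \approx -411.01$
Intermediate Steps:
$O{\left(G,V \right)} = \frac{2 G}{V}$
$W{\left(E,L \right)} = -9 + \sqrt{E^{2} + L^{2}}$ ($W{\left(E,L \right)} = \sqrt{E^{2} + L^{2}} - 9 = -9 + \sqrt{E^{2} + L^{2}}$)
$\left(-23 - 11 \left(0 + O{\left(0,6 \right)}\right)\right) W{\left(19,19 \right)} = \left(-23 - 11 \left(0 + 2 \cdot 0 \cdot \frac{1}{6}\right)\right) \left(-9 + \sqrt{19^{2} + 19^{2}}\right) = \left(-23 - 11 \left(0 + 2 \cdot 0 \cdot \frac{1}{6}\right)\right) \left(-9 + \sqrt{361 + 361}\right) = \left(-23 - 11 \left(0 + 0\right)\right) \left(-9 + \sqrt{722}\right) = \left(-23 - 0\right) \left(-9 + 19 \sqrt{2}\right) = \left(-23 + 0\right) \left(-9 + 19 \sqrt{2}\right) = - 23 \left(-9 + 19 \sqrt{2}\right) = 207 - 437 \sqrt{2}$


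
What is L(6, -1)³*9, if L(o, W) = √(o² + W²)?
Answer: 333*√37 ≈ 2025.6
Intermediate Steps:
L(o, W) = √(W² + o²)
L(6, -1)³*9 = (√((-1)² + 6²))³*9 = (√(1 + 36))³*9 = (√37)³*9 = (37*√37)*9 = 333*√37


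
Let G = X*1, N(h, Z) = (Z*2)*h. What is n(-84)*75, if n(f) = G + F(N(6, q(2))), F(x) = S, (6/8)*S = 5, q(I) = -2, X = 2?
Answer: 650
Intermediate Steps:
N(h, Z) = 2*Z*h (N(h, Z) = (2*Z)*h = 2*Z*h)
S = 20/3 (S = (4/3)*5 = 20/3 ≈ 6.6667)
F(x) = 20/3
G = 2 (G = 2*1 = 2)
n(f) = 26/3 (n(f) = 2 + 20/3 = 26/3)
n(-84)*75 = (26/3)*75 = 650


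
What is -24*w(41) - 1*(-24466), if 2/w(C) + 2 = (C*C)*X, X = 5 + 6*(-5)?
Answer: 342744210/14009 ≈ 24466.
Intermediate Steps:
X = -25 (X = 5 - 30 = -25)
w(C) = 2/(-2 - 25*C²) (w(C) = 2/(-2 + (C*C)*(-25)) = 2/(-2 + C²*(-25)) = 2/(-2 - 25*C²))
-24*w(41) - 1*(-24466) = -(-48)/(2 + 25*41²) - 1*(-24466) = -(-48)/(2 + 25*1681) + 24466 = -(-48)/(2 + 42025) + 24466 = -(-48)/42027 + 24466 = -24*(-2/42027) + 24466 = 16/14009 + 24466 = 342744210/14009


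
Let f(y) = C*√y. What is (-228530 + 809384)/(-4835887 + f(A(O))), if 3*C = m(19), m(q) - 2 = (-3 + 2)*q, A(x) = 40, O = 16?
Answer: -25280498767482/210472227679361 + 59247108*√10/210472227679361 ≈ -0.12011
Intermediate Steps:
m(q) = 2 - q (m(q) = 2 + (-3 + 2)*q = 2 - q)
C = -17/3 (C = (2 - 1*19)/3 = (2 - 19)/3 = (⅓)*(-17) = -17/3 ≈ -5.6667)
f(y) = -17*√y/3
(-228530 + 809384)/(-4835887 + f(A(O))) = (-228530 + 809384)/(-4835887 - 34*√10/3) = 580854/(-4835887 - 34*√10/3)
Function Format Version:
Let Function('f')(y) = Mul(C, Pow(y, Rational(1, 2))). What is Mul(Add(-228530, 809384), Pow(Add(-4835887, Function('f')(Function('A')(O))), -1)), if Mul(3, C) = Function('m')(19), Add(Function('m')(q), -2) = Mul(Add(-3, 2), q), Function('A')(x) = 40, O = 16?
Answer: Add(Rational(-25280498767482, 210472227679361), Mul(Rational(59247108, 210472227679361), Pow(10, Rational(1, 2)))) ≈ -0.12011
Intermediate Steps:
Function('m')(q) = Add(2, Mul(-1, q)) (Function('m')(q) = Add(2, Mul(Add(-3, 2), q)) = Add(2, Mul(-1, q)))
C = Rational(-17, 3) (C = Mul(Rational(1, 3), Add(2, Mul(-1, 19))) = Mul(Rational(1, 3), Add(2, -19)) = Mul(Rational(1, 3), -17) = Rational(-17, 3) ≈ -5.6667)
Function('f')(y) = Mul(Rational(-17, 3), Pow(y, Rational(1, 2)))
Mul(Add(-228530, 809384), Pow(Add(-4835887, Function('f')(Function('A')(O))), -1)) = Mul(Add(-228530, 809384), Pow(Add(-4835887, Mul(Rational(-17, 3), Pow(40, Rational(1, 2)))), -1)) = Mul(580854, Pow(Add(-4835887, Mul(Rational(-17, 3), Mul(2, Pow(10, Rational(1, 2))))), -1)) = Mul(580854, Pow(Add(-4835887, Mul(Rational(-34, 3), Pow(10, Rational(1, 2)))), -1))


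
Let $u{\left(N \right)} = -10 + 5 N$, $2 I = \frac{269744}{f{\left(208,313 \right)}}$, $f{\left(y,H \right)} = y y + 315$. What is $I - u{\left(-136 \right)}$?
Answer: $\frac{30204382}{43579} \approx 693.09$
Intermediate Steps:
$f{\left(y,H \right)} = 315 + y^{2}$ ($f{\left(y,H \right)} = y^{2} + 315 = 315 + y^{2}$)
$I = \frac{134872}{43579}$ ($I = \frac{269744 \frac{1}{315 + 208^{2}}}{2} = \frac{269744 \frac{1}{315 + 43264}}{2} = \frac{269744 \cdot \frac{1}{43579}}{2} = \frac{1}{2} \cdot \frac{269744}{43579} = \frac{134872}{43579} \approx 3.0949$)
$I - u{\left(-136 \right)} = \frac{134872}{43579} - \left(-10 + 5 \left(-136\right)\right) = \frac{134872}{43579} - \left(-10 - 680\right) = \frac{134872}{43579} - -690 = \frac{134872}{43579} + 690 = \frac{30204382}{43579}$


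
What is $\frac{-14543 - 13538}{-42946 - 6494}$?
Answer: $\frac{28081}{49440} \approx 0.56798$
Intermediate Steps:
$\frac{-14543 - 13538}{-42946 - 6494} = - \frac{28081}{-49440} = \left(-28081\right) \left(- \frac{1}{49440}\right) = \frac{28081}{49440}$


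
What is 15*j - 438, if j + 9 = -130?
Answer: -2523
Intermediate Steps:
j = -139 (j = -9 - 130 = -139)
15*j - 438 = 15*(-139) - 438 = -2085 - 438 = -2523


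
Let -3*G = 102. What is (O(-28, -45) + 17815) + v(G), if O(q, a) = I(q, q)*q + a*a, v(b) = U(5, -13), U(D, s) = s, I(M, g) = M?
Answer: 20611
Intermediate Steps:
G = -34 (G = -⅓*102 = -34)
v(b) = -13
O(q, a) = a² + q² (O(q, a) = q*q + a*a = q² + a² = a² + q²)
(O(-28, -45) + 17815) + v(G) = (((-45)² + (-28)²) + 17815) - 13 = ((2025 + 784) + 17815) - 13 = (2809 + 17815) - 13 = 20624 - 13 = 20611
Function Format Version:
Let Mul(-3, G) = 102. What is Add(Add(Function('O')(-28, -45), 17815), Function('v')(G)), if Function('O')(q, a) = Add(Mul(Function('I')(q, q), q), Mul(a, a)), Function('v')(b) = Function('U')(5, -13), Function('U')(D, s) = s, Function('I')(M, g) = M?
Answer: 20611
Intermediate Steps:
G = -34 (G = Mul(Rational(-1, 3), 102) = -34)
Function('v')(b) = -13
Function('O')(q, a) = Add(Pow(a, 2), Pow(q, 2)) (Function('O')(q, a) = Add(Mul(q, q), Mul(a, a)) = Add(Pow(q, 2), Pow(a, 2)) = Add(Pow(a, 2), Pow(q, 2)))
Add(Add(Function('O')(-28, -45), 17815), Function('v')(G)) = Add(Add(Add(Pow(-45, 2), Pow(-28, 2)), 17815), -13) = Add(Add(Add(2025, 784), 17815), -13) = Add(Add(2809, 17815), -13) = Add(20624, -13) = 20611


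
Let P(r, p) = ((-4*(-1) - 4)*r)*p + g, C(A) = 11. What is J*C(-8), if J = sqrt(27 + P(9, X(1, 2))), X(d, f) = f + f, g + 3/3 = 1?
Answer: 33*sqrt(3) ≈ 57.158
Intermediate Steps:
g = 0 (g = -1 + 1 = 0)
X(d, f) = 2*f
P(r, p) = 0 (P(r, p) = ((-4*(-1) - 4)*r)*p + 0 = ((4 - 4)*r)*p + 0 = (0*r)*p + 0 = 0*p + 0 = 0 + 0 = 0)
J = 3*sqrt(3) (J = sqrt(27 + 0) = sqrt(27) = 3*sqrt(3) ≈ 5.1962)
J*C(-8) = (3*sqrt(3))*11 = 33*sqrt(3)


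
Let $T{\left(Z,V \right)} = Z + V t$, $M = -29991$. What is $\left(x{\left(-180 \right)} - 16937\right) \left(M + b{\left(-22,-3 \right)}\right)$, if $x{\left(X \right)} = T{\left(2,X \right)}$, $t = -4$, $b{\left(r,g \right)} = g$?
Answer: $486352710$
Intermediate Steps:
$T{\left(Z,V \right)} = Z - 4 V$ ($T{\left(Z,V \right)} = Z + V \left(-4\right) = Z - 4 V$)
$x{\left(X \right)} = 2 - 4 X$
$\left(x{\left(-180 \right)} - 16937\right) \left(M + b{\left(-22,-3 \right)}\right) = \left(\left(2 - -720\right) - 16937\right) \left(-29991 - 3\right) = \left(\left(2 + 720\right) - 16937\right) \left(-29994\right) = \left(722 - 16937\right) \left(-29994\right) = \left(-16215\right) \left(-29994\right) = 486352710$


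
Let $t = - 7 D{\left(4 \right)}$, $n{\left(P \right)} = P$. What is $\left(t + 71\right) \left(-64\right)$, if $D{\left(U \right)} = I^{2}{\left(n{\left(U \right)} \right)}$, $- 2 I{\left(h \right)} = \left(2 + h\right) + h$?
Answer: $6656$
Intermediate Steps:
$I{\left(h \right)} = -1 - h$ ($I{\left(h \right)} = - \frac{\left(2 + h\right) + h}{2} = - \frac{2 + 2 h}{2} = -1 - h$)
$D{\left(U \right)} = \left(-1 - U\right)^{2}$
$t = -175$ ($t = - 7 \left(1 + 4\right)^{2} = - 7 \cdot 5^{2} = \left(-7\right) 25 = -175$)
$\left(t + 71\right) \left(-64\right) = \left(-175 + 71\right) \left(-64\right) = \left(-104\right) \left(-64\right) = 6656$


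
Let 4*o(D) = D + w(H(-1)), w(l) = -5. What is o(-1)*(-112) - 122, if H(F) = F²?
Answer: 46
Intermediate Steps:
o(D) = -5/4 + D/4 (o(D) = (D - 5)/4 = (-5 + D)/4 = -5/4 + D/4)
o(-1)*(-112) - 122 = (-5/4 + (¼)*(-1))*(-112) - 122 = (-5/4 - ¼)*(-112) - 122 = -3/2*(-112) - 122 = 168 - 122 = 46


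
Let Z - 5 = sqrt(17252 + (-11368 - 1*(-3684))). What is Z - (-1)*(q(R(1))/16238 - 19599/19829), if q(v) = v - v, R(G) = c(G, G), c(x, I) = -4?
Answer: 79546/19829 + 4*sqrt(598) ≈ 101.83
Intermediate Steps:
R(G) = -4
q(v) = 0
Z = 5 + 4*sqrt(598) (Z = 5 + sqrt(17252 + (-11368 - 1*(-3684))) = 5 + sqrt(17252 + (-11368 + 3684)) = 5 + sqrt(17252 - 7684) = 5 + sqrt(9568) = 5 + 4*sqrt(598) ≈ 102.82)
Z - (-1)*(q(R(1))/16238 - 19599/19829) = (5 + 4*sqrt(598)) - (-1)*(0/16238 - 19599/19829) = (5 + 4*sqrt(598)) - (-1)*(0*(1/16238) - 19599*1/19829) = (5 + 4*sqrt(598)) - (-1)*(0 - 19599/19829) = (5 + 4*sqrt(598)) - (-1)*(-19599)/19829 = (5 + 4*sqrt(598)) - 1*19599/19829 = (5 + 4*sqrt(598)) - 19599/19829 = 79546/19829 + 4*sqrt(598)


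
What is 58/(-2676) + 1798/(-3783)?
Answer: -838477/1687218 ≈ -0.49696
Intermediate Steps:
58/(-2676) + 1798/(-3783) = 58*(-1/2676) + 1798*(-1/3783) = -29/1338 - 1798/3783 = -838477/1687218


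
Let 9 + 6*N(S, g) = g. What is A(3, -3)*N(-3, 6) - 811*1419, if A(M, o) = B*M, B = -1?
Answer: -2301615/2 ≈ -1.1508e+6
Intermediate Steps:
A(M, o) = -M
N(S, g) = -3/2 + g/6
A(3, -3)*N(-3, 6) - 811*1419 = (-1*3)*(-3/2 + (⅙)*6) - 811*1419 = -3*(-3/2 + 1) - 1150809 = -3*(-½) - 1150809 = 3/2 - 1150809 = -2301615/2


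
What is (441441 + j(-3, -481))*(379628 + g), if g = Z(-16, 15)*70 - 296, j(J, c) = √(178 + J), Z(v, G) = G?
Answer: 167916210462 + 1901910*√7 ≈ 1.6792e+11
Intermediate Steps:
g = 754 (g = 15*70 - 296 = 1050 - 296 = 754)
(441441 + j(-3, -481))*(379628 + g) = (441441 + √(178 - 3))*(379628 + 754) = (441441 + √175)*380382 = (441441 + 5*√7)*380382 = 167916210462 + 1901910*√7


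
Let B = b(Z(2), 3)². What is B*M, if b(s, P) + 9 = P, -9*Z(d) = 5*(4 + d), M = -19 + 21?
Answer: 72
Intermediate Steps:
M = 2
Z(d) = -20/9 - 5*d/9 (Z(d) = -5*(4 + d)/9 = -(20 + 5*d)/9 = -20/9 - 5*d/9)
b(s, P) = -9 + P
B = 36 (B = (-9 + 3)² = (-6)² = 36)
B*M = 36*2 = 72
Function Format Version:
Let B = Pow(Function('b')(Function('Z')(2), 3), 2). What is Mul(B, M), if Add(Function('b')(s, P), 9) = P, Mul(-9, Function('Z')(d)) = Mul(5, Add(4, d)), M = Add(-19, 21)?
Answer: 72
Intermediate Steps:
M = 2
Function('Z')(d) = Add(Rational(-20, 9), Mul(Rational(-5, 9), d)) (Function('Z')(d) = Mul(Rational(-1, 9), Mul(5, Add(4, d))) = Mul(Rational(-1, 9), Add(20, Mul(5, d))) = Add(Rational(-20, 9), Mul(Rational(-5, 9), d)))
Function('b')(s, P) = Add(-9, P)
B = 36 (B = Pow(Add(-9, 3), 2) = Pow(-6, 2) = 36)
Mul(B, M) = Mul(36, 2) = 72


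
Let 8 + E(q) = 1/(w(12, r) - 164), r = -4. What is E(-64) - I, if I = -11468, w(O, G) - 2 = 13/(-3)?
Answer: 5718537/499 ≈ 11460.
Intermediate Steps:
w(O, G) = -7/3 (w(O, G) = 2 + 13/(-3) = 2 + 13*(-⅓) = 2 - 13/3 = -7/3)
E(q) = -3995/499 (E(q) = -8 + 1/(-7/3 - 164) = -8 + 1/(-499/3) = -8 - 3/499 = -3995/499)
E(-64) - I = -3995/499 - 1*(-11468) = -3995/499 + 11468 = 5718537/499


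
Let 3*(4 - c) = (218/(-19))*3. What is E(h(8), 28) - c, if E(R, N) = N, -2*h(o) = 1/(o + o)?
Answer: 238/19 ≈ 12.526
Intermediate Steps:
h(o) = -1/(4*o) (h(o) = -1/(2*(o + o)) = -1/(2*o)/2 = -1/(4*o))
c = 294/19 (c = 4 - 218/(-19)*3/3 = 4 - 218*(-1/19)*3/3 = 4 - (-218)*3/57 = 4 - ⅓*(-654/19) = 4 + 218/19 = 294/19 ≈ 15.474)
E(h(8), 28) - c = 28 - 1*294/19 = 28 - 294/19 = 238/19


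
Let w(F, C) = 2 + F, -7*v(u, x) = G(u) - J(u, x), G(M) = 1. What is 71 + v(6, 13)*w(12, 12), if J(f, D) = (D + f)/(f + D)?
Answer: 71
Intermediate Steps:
J(f, D) = 1 (J(f, D) = (D + f)/(D + f) = 1)
v(u, x) = 0 (v(u, x) = -(1 - 1*1)/7 = -(1 - 1)/7 = -⅐*0 = 0)
71 + v(6, 13)*w(12, 12) = 71 + 0*(2 + 12) = 71 + 0*14 = 71 + 0 = 71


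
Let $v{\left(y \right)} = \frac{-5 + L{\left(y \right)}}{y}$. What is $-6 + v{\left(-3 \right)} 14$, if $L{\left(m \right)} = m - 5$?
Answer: $\frac{164}{3} \approx 54.667$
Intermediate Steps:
$L{\left(m \right)} = -5 + m$ ($L{\left(m \right)} = m - 5 = -5 + m$)
$v{\left(y \right)} = \frac{-10 + y}{y}$ ($v{\left(y \right)} = \frac{-5 + \left(-5 + y\right)}{y} = \frac{-10 + y}{y}$)
$-6 + v{\left(-3 \right)} 14 = -6 + \frac{-10 - 3}{-3} \cdot 14 = -6 + \left(- \frac{1}{3}\right) \left(-13\right) 14 = -6 + \frac{13}{3} \cdot 14 = -6 + \frac{182}{3} = \frac{164}{3}$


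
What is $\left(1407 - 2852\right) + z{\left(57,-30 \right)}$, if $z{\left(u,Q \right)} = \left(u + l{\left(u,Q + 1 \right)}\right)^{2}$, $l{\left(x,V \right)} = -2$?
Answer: $1580$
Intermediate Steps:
$z{\left(u,Q \right)} = \left(-2 + u\right)^{2}$ ($z{\left(u,Q \right)} = \left(u - 2\right)^{2} = \left(-2 + u\right)^{2}$)
$\left(1407 - 2852\right) + z{\left(57,-30 \right)} = \left(1407 - 2852\right) + \left(-2 + 57\right)^{2} = -1445 + 55^{2} = -1445 + 3025 = 1580$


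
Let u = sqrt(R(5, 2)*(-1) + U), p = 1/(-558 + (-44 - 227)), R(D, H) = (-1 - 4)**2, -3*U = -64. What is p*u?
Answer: -I*sqrt(33)/2487 ≈ -0.0023098*I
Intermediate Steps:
U = 64/3 (U = -1/3*(-64) = 64/3 ≈ 21.333)
R(D, H) = 25 (R(D, H) = (-5)**2 = 25)
p = -1/829 (p = 1/(-558 - 271) = 1/(-829) = -1/829 ≈ -0.0012063)
u = I*sqrt(33)/3 (u = sqrt(25*(-1) + 64/3) = sqrt(-25 + 64/3) = sqrt(-11/3) = I*sqrt(33)/3 ≈ 1.9149*I)
p*u = -I*sqrt(33)/2487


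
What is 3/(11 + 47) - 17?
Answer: -983/58 ≈ -16.948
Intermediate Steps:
3/(11 + 47) - 17 = 3/58 - 17 = -983/58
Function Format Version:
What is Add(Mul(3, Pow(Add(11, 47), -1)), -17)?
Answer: Rational(-983, 58) ≈ -16.948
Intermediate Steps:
Add(Mul(3, Pow(Add(11, 47), -1)), -17) = Add(Mul(3, Pow(58, -1)), -17) = Add(Mul(3, Rational(1, 58)), -17) = Add(Rational(3, 58), -17) = Rational(-983, 58)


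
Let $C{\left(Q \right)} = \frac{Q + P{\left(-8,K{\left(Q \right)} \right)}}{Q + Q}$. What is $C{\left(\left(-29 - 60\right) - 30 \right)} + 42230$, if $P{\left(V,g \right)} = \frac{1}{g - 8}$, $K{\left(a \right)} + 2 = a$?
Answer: $\frac{648280406}{15351} \approx 42231.0$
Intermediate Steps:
$K{\left(a \right)} = -2 + a$
$P{\left(V,g \right)} = \frac{1}{-8 + g}$
$C{\left(Q \right)} = \frac{Q + \frac{1}{-10 + Q}}{2 Q}$ ($C{\left(Q \right)} = \frac{Q + \frac{1}{-8 + \left(-2 + Q\right)}}{Q + Q} = \frac{Q + \frac{1}{-10 + Q}}{2 Q}$)
$C{\left(\left(-29 - 60\right) - 30 \right)} + 42230 = \frac{1 + \left(\left(-29 - 60\right) - 30\right) \left(-10 - 119\right)}{2 \left(\left(-29 - 60\right) - 30\right) \left(-10 - 119\right)} + 42230 = \frac{1 + \left(-89 - 30\right) \left(-10 - 119\right)}{2 \left(-89 - 30\right) \left(-10 - 119\right)} + 42230 = \frac{1 - 119 \left(-10 - 119\right)}{2 \left(-119\right) \left(-10 - 119\right)} + 42230 = \frac{1}{2} \left(- \frac{1}{119}\right) \frac{1}{-129} \left(1 - -15351\right) + 42230 = \frac{1}{2} \left(- \frac{1}{119}\right) \left(- \frac{1}{129}\right) \left(1 + 15351\right) + 42230 = \frac{1}{2} \left(- \frac{1}{119}\right) \left(- \frac{1}{129}\right) 15352 + 42230 = \frac{7676}{15351} + 42230 = \frac{648280406}{15351}$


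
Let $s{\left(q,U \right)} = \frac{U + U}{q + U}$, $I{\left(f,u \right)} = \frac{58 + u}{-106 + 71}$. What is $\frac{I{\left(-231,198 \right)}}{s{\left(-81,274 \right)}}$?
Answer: $- \frac{12352}{4795} \approx -2.576$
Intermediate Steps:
$I{\left(f,u \right)} = - \frac{58}{35} - \frac{u}{35}$ ($I{\left(f,u \right)} = \frac{58 + u}{-35} = \left(58 + u\right) \left(- \frac{1}{35}\right) = - \frac{58}{35} - \frac{u}{35}$)
$s{\left(q,U \right)} = \frac{2 U}{U + q}$
$\frac{I{\left(-231,198 \right)}}{s{\left(-81,274 \right)}} = \frac{- \frac{58}{35} - \frac{198}{35}}{2 \cdot 274 \frac{1}{274 - 81}} = \frac{- \frac{58}{35} - \frac{198}{35}}{2 \cdot 274 \cdot \frac{1}{193}} = - \frac{256}{35 \cdot 2 \cdot 274 \cdot \frac{1}{193}} = - \frac{256}{35 \cdot \frac{548}{193}} = \left(- \frac{256}{35}\right) \frac{193}{548} = - \frac{12352}{4795}$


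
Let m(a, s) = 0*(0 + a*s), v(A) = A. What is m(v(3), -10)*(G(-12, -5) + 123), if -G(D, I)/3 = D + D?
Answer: 0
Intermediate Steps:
G(D, I) = -6*D (G(D, I) = -3*(D + D) = -6*D)
m(a, s) = 0 (m(a, s) = 0*(a*s) = 0)
m(v(3), -10)*(G(-12, -5) + 123) = 0*(-6*(-12) + 123) = 0*(72 + 123) = 0*195 = 0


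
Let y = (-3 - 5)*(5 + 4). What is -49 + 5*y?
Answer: -409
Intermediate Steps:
y = -72 (y = -8*9 = -72)
-49 + 5*y = -49 + 5*(-72) = -49 - 360 = -409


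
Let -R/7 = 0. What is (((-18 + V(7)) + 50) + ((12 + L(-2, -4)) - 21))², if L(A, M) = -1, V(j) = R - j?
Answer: 225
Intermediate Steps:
R = 0 (R = -7*0 = 0)
V(j) = -j (V(j) = 0 - j = -j)
(((-18 + V(7)) + 50) + ((12 + L(-2, -4)) - 21))² = (((-18 - 1*7) + 50) + ((12 - 1) - 21))² = (((-18 - 7) + 50) + (11 - 21))² = ((-25 + 50) - 10)² = (25 - 10)² = 15² = 225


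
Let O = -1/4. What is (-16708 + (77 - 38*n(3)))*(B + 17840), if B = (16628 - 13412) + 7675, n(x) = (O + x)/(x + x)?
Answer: -1913302637/4 ≈ -4.7833e+8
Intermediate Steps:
O = -¼ (O = -1*¼ = -¼ ≈ -0.25000)
n(x) = (-¼ + x)/(2*x) (n(x) = (-¼ + x)/(x + x) = (-¼ + x)/((2*x)) = (-¼ + x)*(1/(2*x)) = (-¼ + x)/(2*x))
B = 10891 (B = 3216 + 7675 = 10891)
(-16708 + (77 - 38*n(3)))*(B + 17840) = (-16708 + (77 - 19*(-1 + 4*3)/(4*3)))*(10891 + 17840) = (-16708 + (77 - 19*(-1 + 12)/(4*3)))*28731 = (-16708 + (77 - 19*11/(4*3)))*28731 = (-16708 + (77 - 38*11/24))*28731 = (-16708 + (77 - 209/12))*28731 = (-16708 + 715/12)*28731 = -199781/12*28731 = -1913302637/4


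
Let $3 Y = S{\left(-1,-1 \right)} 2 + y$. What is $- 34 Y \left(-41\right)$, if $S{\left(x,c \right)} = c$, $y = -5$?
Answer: $- \frac{9758}{3} \approx -3252.7$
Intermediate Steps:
$Y = - \frac{7}{3}$ ($Y = \frac{\left(-1\right) 2 - 5}{3} = \frac{-2 - 5}{3} = \frac{1}{3} \left(-7\right) = - \frac{7}{3} \approx -2.3333$)
$- 34 Y \left(-41\right) = \left(-34\right) \left(- \frac{7}{3}\right) \left(-41\right) = \frac{238}{3} \left(-41\right) = - \frac{9758}{3}$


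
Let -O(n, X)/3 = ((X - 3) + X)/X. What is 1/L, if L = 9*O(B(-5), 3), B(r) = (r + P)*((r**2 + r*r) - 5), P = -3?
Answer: -1/27 ≈ -0.037037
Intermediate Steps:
B(r) = (-5 + 2*r**2)*(-3 + r) (B(r) = (r - 3)*((r**2 + r*r) - 5) = (-3 + r)*((r**2 + r**2) - 5) = (-3 + r)*(2*r**2 - 5) = (-3 + r)*(-5 + 2*r**2) = (-5 + 2*r**2)*(-3 + r))
O(n, X) = -3*(-3 + 2*X)/X (O(n, X) = -3*((X - 3) + X)/X = -3*((-3 + X) + X)/X = -3*(-3 + 2*X)/X)
L = -27 (L = 9*(-6 + 9/3) = 9*(-6 + 9*(1/3)) = 9*(-6 + 3) = 9*(-3) = -27)
1/L = 1/(-27) = -1/27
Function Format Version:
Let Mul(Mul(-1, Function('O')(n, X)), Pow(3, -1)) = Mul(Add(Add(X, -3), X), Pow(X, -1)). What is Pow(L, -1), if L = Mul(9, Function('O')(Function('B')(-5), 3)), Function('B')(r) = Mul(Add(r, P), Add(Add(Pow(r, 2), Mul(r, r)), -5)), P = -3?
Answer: Rational(-1, 27) ≈ -0.037037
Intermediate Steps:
Function('B')(r) = Mul(Add(-5, Mul(2, Pow(r, 2))), Add(-3, r)) (Function('B')(r) = Mul(Add(r, -3), Add(Add(Pow(r, 2), Mul(r, r)), -5)) = Mul(Add(-3, r), Add(Add(Pow(r, 2), Pow(r, 2)), -5)) = Mul(Add(-3, r), Add(Mul(2, Pow(r, 2)), -5)) = Mul(Add(-3, r), Add(-5, Mul(2, Pow(r, 2)))) = Mul(Add(-5, Mul(2, Pow(r, 2))), Add(-3, r)))
Function('O')(n, X) = Mul(-3, Pow(X, -1), Add(-3, Mul(2, X))) (Function('O')(n, X) = Mul(-3, Mul(Add(Add(X, -3), X), Pow(X, -1))) = Mul(-3, Mul(Add(Add(-3, X), X), Pow(X, -1))) = Mul(-3, Mul(Add(-3, Mul(2, X)), Pow(X, -1))) = Mul(-3, Mul(Pow(X, -1), Add(-3, Mul(2, X)))) = Mul(-3, Pow(X, -1), Add(-3, Mul(2, X))))
L = -27 (L = Mul(9, Add(-6, Mul(9, Pow(3, -1)))) = Mul(9, Add(-6, Mul(9, Rational(1, 3)))) = Mul(9, Add(-6, 3)) = Mul(9, -3) = -27)
Pow(L, -1) = Pow(-27, -1) = Rational(-1, 27)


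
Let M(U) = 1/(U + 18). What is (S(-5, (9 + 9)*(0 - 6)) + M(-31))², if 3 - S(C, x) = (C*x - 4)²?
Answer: 13948805736100/169 ≈ 8.2537e+10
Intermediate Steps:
M(U) = 1/(18 + U)
S(C, x) = 3 - (-4 + C*x)² (S(C, x) = 3 - (C*x - 4)² = 3 - (-4 + C*x)²)
(S(-5, (9 + 9)*(0 - 6)) + M(-31))² = ((3 - (-4 - 5*(9 + 9)*(0 - 6))²) + 1/(18 - 31))² = ((3 - (-4 - 90*(-6))²) + 1/(-13))² = ((3 - (-4 - 5*(-108))²) - 1/13)² = ((3 - (-4 + 540)²) - 1/13)² = ((3 - 1*536²) - 1/13)² = ((3 - 1*287296) - 1/13)² = ((3 - 287296) - 1/13)² = (-287293 - 1/13)² = (-3734810/13)² = 13948805736100/169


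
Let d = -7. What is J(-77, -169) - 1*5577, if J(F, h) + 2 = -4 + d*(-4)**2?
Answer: -5695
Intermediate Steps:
J(F, h) = -118 (J(F, h) = -2 + (-4 - 7*(-4)**2) = -2 + (-4 - 7*16) = -2 + (-4 - 112) = -2 - 116 = -118)
J(-77, -169) - 1*5577 = -118 - 1*5577 = -118 - 5577 = -5695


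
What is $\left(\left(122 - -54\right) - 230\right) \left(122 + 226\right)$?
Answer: $-18792$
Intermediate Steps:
$\left(\left(122 - -54\right) - 230\right) \left(122 + 226\right) = \left(\left(122 + 54\right) - 230\right) 348 = \left(176 - 230\right) 348 = \left(-54\right) 348 = -18792$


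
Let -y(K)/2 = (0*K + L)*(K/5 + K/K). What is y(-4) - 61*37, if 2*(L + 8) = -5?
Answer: -11264/5 ≈ -2252.8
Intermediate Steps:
L = -21/2 (L = -8 + (1/2)*(-5) = -8 - 5/2 = -21/2 ≈ -10.500)
y(K) = 21 + 21*K/5 (y(K) = -2*(0*K - 21/2)*(K/5 + K/K) = -2*(0 - 21/2)*(K*(1/5) + 1) = -(-21)*(K/5 + 1) = -(-21)*(1 + K/5) = -2*(-21/2 - 21*K/10) = 21 + 21*K/5)
y(-4) - 61*37 = (21 + (21/5)*(-4)) - 61*37 = (21 - 84/5) - 2257 = 21/5 - 2257 = -11264/5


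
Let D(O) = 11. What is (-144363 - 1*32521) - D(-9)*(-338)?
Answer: -173166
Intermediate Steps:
(-144363 - 1*32521) - D(-9)*(-338) = (-144363 - 1*32521) - 11*(-338) = (-144363 - 32521) - 1*(-3718) = -176884 + 3718 = -173166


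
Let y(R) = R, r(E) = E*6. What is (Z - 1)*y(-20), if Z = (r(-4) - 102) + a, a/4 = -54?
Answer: 6860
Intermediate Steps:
r(E) = 6*E
a = -216 (a = 4*(-54) = -216)
Z = -342 (Z = (6*(-4) - 102) - 216 = (-24 - 102) - 216 = -126 - 216 = -342)
(Z - 1)*y(-20) = (-342 - 1)*(-20) = -343*(-20) = 6860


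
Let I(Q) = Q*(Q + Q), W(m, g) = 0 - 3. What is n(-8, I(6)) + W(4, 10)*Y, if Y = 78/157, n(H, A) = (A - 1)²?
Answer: 791203/157 ≈ 5039.5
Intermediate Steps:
W(m, g) = -3
I(Q) = 2*Q² (I(Q) = Q*(2*Q) = 2*Q²)
n(H, A) = (-1 + A)²
Y = 78/157 (Y = 78*(1/157) = 78/157 ≈ 0.49682)
n(-8, I(6)) + W(4, 10)*Y = (-1 + 2*6²)² - 3*78/157 = (-1 + 2*36)² - 234/157 = (-1 + 72)² - 234/157 = 71² - 234/157 = 5041 - 234/157 = 791203/157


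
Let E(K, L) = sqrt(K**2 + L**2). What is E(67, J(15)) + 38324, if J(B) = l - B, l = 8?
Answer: 38324 + sqrt(4538) ≈ 38391.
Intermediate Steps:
J(B) = 8 - B
E(67, J(15)) + 38324 = sqrt(67**2 + (8 - 1*15)**2) + 38324 = sqrt(4489 + (8 - 15)**2) + 38324 = sqrt(4489 + (-7)**2) + 38324 = sqrt(4489 + 49) + 38324 = sqrt(4538) + 38324 = 38324 + sqrt(4538)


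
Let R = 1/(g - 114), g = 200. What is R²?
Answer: 1/7396 ≈ 0.00013521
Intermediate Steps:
R = 1/86 (R = 1/(200 - 114) = 1/86 ≈ 0.011628)
R² = (1/86)² = 1/7396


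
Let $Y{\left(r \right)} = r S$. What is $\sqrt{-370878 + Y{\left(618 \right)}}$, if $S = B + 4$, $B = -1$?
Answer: $248 i \sqrt{6} \approx 607.47 i$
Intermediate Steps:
$S = 3$ ($S = -1 + 4 = 3$)
$Y{\left(r \right)} = 3 r$ ($Y{\left(r \right)} = r 3 = 3 r$)
$\sqrt{-370878 + Y{\left(618 \right)}} = \sqrt{-370878 + 3 \cdot 618} = \sqrt{-370878 + 1854} = \sqrt{-369024} = 248 i \sqrt{6}$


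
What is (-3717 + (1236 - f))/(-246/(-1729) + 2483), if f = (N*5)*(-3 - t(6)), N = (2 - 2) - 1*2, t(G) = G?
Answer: -4445259/4293353 ≈ -1.0354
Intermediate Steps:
N = -2 (N = 0 - 2 = -2)
f = 90 (f = (-2*5)*(-3 - 1*6) = -10*(-3 - 6) = -10*(-9) = 90)
(-3717 + (1236 - f))/(-246/(-1729) + 2483) = (-3717 + (1236 - 1*90))/(-246/(-1729) + 2483) = (-3717 + (1236 - 90))/(-246*(-1/1729) + 2483) = (-3717 + 1146)/(246/1729 + 2483) = -2571/4293353/1729 = -2571*1729/4293353 = -4445259/4293353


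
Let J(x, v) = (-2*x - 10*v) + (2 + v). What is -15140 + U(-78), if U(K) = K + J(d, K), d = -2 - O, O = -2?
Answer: -14514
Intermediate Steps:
d = 0 (d = -2 - 1*(-2) = -2 + 2 = 0)
J(x, v) = 2 - 9*v - 2*x (J(x, v) = (-10*v - 2*x) + (2 + v) = 2 - 9*v - 2*x)
U(K) = 2 - 8*K (U(K) = K + (2 - 9*K - 2*0) = K + (2 - 9*K + 0) = K + (2 - 9*K) = 2 - 8*K)
-15140 + U(-78) = -15140 + (2 - 8*(-78)) = -15140 + (2 + 624) = -15140 + 626 = -14514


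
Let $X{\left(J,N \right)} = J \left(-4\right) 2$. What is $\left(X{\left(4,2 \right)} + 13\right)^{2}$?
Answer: $361$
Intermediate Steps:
$X{\left(J,N \right)} = - 8 J$ ($X{\left(J,N \right)} = - 4 J 2 = - 8 J$)
$\left(X{\left(4,2 \right)} + 13\right)^{2} = \left(\left(-8\right) 4 + 13\right)^{2} = \left(-32 + 13\right)^{2} = \left(-19\right)^{2} = 361$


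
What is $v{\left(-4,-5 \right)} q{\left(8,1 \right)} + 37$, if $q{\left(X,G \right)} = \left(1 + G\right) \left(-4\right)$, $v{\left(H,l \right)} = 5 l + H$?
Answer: $269$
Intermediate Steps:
$v{\left(H,l \right)} = H + 5 l$
$q{\left(X,G \right)} = -4 - 4 G$
$v{\left(-4,-5 \right)} q{\left(8,1 \right)} + 37 = \left(-4 + 5 \left(-5\right)\right) \left(-4 - 4\right) + 37 = \left(-4 - 25\right) \left(-4 - 4\right) + 37 = \left(-29\right) \left(-8\right) + 37 = 232 + 37 = 269$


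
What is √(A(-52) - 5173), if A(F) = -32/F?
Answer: I*√874133/13 ≈ 71.919*I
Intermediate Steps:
√(A(-52) - 5173) = √(-32/(-52) - 5173) = √(-32*(-1/52) - 5173) = √(8/13 - 5173) = √(-67241/13) = I*√874133/13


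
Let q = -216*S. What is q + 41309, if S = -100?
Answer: 62909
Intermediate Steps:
q = 21600 (q = -216*(-100) = 21600)
q + 41309 = 21600 + 41309 = 62909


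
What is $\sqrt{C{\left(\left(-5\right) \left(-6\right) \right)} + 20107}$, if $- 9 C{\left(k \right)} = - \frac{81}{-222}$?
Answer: $\frac{\sqrt{110105710}}{74} \approx 141.8$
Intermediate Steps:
$C{\left(k \right)} = - \frac{3}{74}$ ($C{\left(k \right)} = - \frac{\left(-81\right) \frac{1}{-222}}{9} = - \frac{\left(-81\right) \left(- \frac{1}{222}\right)}{9} = \left(- \frac{1}{9}\right) \frac{27}{74} = - \frac{3}{74}$)
$\sqrt{C{\left(\left(-5\right) \left(-6\right) \right)} + 20107} = \sqrt{- \frac{3}{74} + 20107} = \sqrt{\frac{1487915}{74}} = \frac{\sqrt{110105710}}{74}$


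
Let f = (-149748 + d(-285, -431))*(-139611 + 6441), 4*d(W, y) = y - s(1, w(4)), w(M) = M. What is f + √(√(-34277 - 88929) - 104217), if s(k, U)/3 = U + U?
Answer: 39914178495/2 + √(-104217 + I*√123206) ≈ 1.9957e+10 + 322.83*I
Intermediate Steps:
s(k, U) = 6*U (s(k, U) = 3*(U + U) = 3*(2*U) = 6*U)
d(W, y) = -6 + y/4 (d(W, y) = (y - 6*4)/4 = (y - 1*24)/4 = (y - 24)/4 = (-24 + y)/4 = -6 + y/4)
f = 39914178495/2 (f = (-149748 + (-6 + (¼)*(-431)))*(-139611 + 6441) = (-149748 + (-6 - 431/4))*(-133170) = (-149748 - 455/4)*(-133170) = -599447/4*(-133170) = 39914178495/2 ≈ 1.9957e+10)
f + √(√(-34277 - 88929) - 104217) = 39914178495/2 + √(√(-34277 - 88929) - 104217) = 39914178495/2 + √(√(-123206) - 104217) = 39914178495/2 + √(I*√123206 - 104217) = 39914178495/2 + √(-104217 + I*√123206)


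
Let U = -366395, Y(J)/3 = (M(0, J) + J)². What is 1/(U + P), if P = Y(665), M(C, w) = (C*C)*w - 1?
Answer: 1/956293 ≈ 1.0457e-6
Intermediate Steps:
M(C, w) = -1 + w*C² (M(C, w) = C²*w - 1 = w*C² - 1 = -1 + w*C²)
Y(J) = 3*(-1 + J)² (Y(J) = 3*((-1 + J*0²) + J)² = 3*((-1 + J*0) + J)² = 3*((-1 + 0) + J)² = 3*(-1 + J)²)
P = 1322688 (P = 3*(-1 + 665)² = 3*664² = 3*440896 = 1322688)
1/(U + P) = 1/(-366395 + 1322688) = 1/956293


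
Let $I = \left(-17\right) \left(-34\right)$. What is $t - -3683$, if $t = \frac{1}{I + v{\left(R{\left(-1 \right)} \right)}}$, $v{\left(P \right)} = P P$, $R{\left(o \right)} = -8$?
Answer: $\frac{2364487}{642} \approx 3683.0$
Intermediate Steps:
$I = 578$
$v{\left(P \right)} = P^{2}$
$t = \frac{1}{642}$ ($t = \frac{1}{578 + \left(-8\right)^{2}} = \frac{1}{578 + 64} = \frac{1}{642} \approx 0.0015576$)
$t - -3683 = \frac{1}{642} - -3683 = \frac{1}{642} + 3683 = \frac{2364487}{642}$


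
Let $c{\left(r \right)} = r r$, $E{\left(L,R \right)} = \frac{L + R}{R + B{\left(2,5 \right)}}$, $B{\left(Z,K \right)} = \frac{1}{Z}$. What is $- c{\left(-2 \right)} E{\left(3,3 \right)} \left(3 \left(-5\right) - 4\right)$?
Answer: $\frac{912}{7} \approx 130.29$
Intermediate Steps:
$E{\left(L,R \right)} = \frac{L + R}{\frac{1}{2} + R}$ ($E{\left(L,R \right)} = \frac{L + R}{R + \frac{1}{2}} = \frac{L + R}{\frac{1}{2} + R}$)
$c{\left(r \right)} = r^{2}$
$- c{\left(-2 \right)} E{\left(3,3 \right)} \left(3 \left(-5\right) - 4\right) = - \left(-2\right)^{2} \frac{2 \left(3 + 3\right)}{1 + 2 \cdot 3} \left(3 \left(-5\right) - 4\right) = \left(-1\right) 4 \cdot 2 \frac{1}{1 + 6} \cdot 6 \left(-15 - 4\right) = - 4 \cdot 2 \cdot \frac{1}{7} \cdot 6 \left(-19\right) = \left(-4\right) \frac{12}{7} \left(-19\right) = \left(- \frac{48}{7}\right) \left(-19\right) = \frac{912}{7}$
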